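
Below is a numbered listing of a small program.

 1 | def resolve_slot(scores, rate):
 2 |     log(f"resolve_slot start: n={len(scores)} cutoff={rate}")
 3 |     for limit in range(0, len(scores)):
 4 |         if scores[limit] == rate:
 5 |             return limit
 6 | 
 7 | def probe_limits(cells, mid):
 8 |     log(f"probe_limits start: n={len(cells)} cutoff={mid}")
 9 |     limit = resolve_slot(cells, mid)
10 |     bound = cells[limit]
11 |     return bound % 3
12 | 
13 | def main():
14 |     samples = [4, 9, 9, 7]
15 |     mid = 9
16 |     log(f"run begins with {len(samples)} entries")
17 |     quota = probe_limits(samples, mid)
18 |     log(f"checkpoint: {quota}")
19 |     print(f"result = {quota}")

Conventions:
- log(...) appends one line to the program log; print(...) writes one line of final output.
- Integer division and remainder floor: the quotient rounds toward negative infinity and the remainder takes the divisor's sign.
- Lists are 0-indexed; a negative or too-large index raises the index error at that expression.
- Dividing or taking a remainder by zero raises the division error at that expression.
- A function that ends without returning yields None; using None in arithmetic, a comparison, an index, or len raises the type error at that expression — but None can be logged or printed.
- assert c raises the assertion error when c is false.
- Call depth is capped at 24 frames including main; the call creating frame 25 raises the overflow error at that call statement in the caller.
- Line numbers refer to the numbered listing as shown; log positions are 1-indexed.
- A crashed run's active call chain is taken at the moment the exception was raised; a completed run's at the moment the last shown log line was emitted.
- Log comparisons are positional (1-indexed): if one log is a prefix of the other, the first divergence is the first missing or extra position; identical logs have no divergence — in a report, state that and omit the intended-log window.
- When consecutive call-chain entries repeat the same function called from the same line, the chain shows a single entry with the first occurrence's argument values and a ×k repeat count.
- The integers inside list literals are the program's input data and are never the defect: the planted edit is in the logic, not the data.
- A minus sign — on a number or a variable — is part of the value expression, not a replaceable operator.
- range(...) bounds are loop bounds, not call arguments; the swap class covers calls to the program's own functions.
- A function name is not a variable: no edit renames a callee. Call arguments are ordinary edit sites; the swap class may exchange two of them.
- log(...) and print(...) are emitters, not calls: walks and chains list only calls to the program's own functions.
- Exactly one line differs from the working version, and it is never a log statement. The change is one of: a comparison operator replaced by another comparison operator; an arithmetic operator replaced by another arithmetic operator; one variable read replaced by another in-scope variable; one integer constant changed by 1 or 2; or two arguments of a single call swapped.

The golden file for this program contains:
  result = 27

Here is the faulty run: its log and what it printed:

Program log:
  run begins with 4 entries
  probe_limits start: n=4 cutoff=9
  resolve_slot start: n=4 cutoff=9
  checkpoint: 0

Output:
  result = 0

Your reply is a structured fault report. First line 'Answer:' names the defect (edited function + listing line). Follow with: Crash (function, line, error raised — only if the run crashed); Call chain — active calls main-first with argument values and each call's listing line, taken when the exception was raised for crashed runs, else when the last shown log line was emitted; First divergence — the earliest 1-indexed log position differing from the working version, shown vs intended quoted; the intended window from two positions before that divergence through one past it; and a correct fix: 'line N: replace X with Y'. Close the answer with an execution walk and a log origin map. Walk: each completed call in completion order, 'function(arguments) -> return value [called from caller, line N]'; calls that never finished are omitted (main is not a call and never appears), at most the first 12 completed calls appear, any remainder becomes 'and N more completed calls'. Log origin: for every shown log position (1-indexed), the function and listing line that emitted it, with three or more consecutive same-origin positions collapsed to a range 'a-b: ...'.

Answer: the defect is in probe_limits at line 11.
The tell: The earliest visible damage is log position 4 — 'checkpoint: 0' rather than the intended 'checkpoint: 27'.
Call chain: main.
First divergence: at position 4 the run shows 'checkpoint: 0' where the working version logs 'checkpoint: 27'.
Intended log window:
  2: probe_limits start: n=4 cutoff=9
  3: resolve_slot start: n=4 cutoff=9
  4: checkpoint: 27
Execution walk:
  resolve_slot([4, 9, 9, 7], 9) -> 1  [called from probe_limits, line 9]
  probe_limits([4, 9, 9, 7], 9) -> 0  [called from main, line 17]
Log origin:
  1: from main, line 16
  2: from probe_limits, line 8
  3: from resolve_slot, line 2
  4: from main, line 18
A correct fix: line 11: replace `%` with `*`.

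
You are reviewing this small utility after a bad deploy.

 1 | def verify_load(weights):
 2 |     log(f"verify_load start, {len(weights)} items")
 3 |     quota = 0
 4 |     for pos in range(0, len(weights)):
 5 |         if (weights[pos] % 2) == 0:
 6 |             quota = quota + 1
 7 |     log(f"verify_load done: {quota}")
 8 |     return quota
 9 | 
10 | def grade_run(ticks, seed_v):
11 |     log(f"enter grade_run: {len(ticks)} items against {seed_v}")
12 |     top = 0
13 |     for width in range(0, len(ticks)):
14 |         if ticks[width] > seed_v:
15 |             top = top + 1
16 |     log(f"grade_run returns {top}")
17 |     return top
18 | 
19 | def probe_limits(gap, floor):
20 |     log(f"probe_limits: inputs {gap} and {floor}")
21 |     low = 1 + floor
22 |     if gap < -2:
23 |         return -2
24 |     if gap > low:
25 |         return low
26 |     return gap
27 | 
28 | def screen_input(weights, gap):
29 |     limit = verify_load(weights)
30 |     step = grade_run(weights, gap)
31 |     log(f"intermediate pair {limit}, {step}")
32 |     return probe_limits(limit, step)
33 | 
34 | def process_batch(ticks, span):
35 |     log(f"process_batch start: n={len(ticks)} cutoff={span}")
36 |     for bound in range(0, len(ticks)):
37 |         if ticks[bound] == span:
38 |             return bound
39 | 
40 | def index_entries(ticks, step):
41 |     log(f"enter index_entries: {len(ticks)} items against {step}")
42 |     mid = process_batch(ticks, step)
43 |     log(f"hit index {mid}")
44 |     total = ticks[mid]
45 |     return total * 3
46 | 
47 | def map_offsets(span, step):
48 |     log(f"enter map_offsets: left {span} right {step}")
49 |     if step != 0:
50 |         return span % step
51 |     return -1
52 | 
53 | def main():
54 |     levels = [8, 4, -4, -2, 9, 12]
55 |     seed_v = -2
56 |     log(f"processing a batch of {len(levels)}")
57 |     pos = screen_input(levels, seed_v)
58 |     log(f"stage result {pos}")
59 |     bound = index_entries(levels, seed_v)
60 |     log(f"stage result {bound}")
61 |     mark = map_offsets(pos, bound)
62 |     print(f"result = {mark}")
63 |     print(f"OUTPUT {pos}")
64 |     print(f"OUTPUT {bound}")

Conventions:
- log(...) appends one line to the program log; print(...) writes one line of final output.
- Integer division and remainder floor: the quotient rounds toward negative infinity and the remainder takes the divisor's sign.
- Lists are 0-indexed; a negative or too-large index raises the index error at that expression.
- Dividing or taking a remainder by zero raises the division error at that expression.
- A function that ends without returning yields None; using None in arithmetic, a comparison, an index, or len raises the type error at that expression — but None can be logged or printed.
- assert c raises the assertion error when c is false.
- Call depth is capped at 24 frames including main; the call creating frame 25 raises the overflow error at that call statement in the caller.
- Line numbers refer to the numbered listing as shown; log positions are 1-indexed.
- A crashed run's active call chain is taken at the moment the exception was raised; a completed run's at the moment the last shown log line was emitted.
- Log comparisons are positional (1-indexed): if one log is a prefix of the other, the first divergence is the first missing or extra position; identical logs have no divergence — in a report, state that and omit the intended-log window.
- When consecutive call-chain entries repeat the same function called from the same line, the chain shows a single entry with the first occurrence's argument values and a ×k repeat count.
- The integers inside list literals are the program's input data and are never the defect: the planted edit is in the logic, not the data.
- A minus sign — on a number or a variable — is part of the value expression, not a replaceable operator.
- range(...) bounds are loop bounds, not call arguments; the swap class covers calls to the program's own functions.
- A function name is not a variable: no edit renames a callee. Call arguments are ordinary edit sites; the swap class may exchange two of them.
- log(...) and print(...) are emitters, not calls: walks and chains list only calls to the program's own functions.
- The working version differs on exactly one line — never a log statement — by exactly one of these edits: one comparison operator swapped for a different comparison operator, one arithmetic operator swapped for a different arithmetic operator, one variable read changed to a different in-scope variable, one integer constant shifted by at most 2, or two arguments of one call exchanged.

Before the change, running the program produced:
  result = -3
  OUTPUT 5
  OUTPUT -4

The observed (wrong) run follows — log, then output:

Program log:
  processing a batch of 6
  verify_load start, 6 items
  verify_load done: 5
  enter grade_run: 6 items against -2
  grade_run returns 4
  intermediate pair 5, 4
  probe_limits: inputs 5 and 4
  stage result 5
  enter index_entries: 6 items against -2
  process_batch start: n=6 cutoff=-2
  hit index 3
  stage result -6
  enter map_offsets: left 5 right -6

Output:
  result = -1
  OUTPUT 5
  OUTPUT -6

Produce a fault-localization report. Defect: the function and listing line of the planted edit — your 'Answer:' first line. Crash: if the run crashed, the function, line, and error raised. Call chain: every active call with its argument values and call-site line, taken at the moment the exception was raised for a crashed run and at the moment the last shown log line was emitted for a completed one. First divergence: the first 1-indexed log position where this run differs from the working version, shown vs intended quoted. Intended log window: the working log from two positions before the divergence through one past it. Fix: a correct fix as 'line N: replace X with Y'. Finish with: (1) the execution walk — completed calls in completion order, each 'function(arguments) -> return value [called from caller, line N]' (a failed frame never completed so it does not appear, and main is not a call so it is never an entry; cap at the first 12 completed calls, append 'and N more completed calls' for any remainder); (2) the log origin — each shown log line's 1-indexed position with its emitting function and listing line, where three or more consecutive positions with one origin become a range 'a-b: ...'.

Answer: the defect is in index_entries at line 45.
The tell: Everything matches until log position 12, which reads 'stage result -6' in place of 'stage result -4'.
Call chain: main -> map_offsets(5, -6) (called at line 61).
First divergence: position 12 — shown 'stage result -6', intended 'stage result -4'.
Intended log window:
  10: process_batch start: n=6 cutoff=-2
  11: hit index 3
  12: stage result -4
  13: enter map_offsets: left 5 right -4
Execution walk:
  verify_load([8, 4, -4, -2, 9, 12]) -> 5  [called from screen_input, line 29]
  grade_run([8, 4, -4, -2, 9, 12], -2) -> 4  [called from screen_input, line 30]
  probe_limits(5, 4) -> 5  [called from screen_input, line 32]
  screen_input([8, 4, -4, -2, 9, 12], -2) -> 5  [called from main, line 57]
  process_batch([8, 4, -4, -2, 9, 12], -2) -> 3  [called from index_entries, line 42]
  index_entries([8, 4, -4, -2, 9, 12], -2) -> -6  [called from main, line 59]
  map_offsets(5, -6) -> -1  [called from main, line 61]
Log origins:
  1: emitted by main (line 56)
  2: emitted by verify_load (line 2)
  3: emitted by verify_load (line 7)
  4: emitted by grade_run (line 11)
  5: emitted by grade_run (line 16)
  6: emitted by screen_input (line 31)
  7: emitted by probe_limits (line 20)
  8: emitted by main (line 58)
  9: emitted by index_entries (line 41)
  10: emitted by process_batch (line 35)
  11: emitted by index_entries (line 43)
  12: emitted by main (line 60)
  13: emitted by map_offsets (line 48)
A correct fix: line 45: replace `3` with `2`.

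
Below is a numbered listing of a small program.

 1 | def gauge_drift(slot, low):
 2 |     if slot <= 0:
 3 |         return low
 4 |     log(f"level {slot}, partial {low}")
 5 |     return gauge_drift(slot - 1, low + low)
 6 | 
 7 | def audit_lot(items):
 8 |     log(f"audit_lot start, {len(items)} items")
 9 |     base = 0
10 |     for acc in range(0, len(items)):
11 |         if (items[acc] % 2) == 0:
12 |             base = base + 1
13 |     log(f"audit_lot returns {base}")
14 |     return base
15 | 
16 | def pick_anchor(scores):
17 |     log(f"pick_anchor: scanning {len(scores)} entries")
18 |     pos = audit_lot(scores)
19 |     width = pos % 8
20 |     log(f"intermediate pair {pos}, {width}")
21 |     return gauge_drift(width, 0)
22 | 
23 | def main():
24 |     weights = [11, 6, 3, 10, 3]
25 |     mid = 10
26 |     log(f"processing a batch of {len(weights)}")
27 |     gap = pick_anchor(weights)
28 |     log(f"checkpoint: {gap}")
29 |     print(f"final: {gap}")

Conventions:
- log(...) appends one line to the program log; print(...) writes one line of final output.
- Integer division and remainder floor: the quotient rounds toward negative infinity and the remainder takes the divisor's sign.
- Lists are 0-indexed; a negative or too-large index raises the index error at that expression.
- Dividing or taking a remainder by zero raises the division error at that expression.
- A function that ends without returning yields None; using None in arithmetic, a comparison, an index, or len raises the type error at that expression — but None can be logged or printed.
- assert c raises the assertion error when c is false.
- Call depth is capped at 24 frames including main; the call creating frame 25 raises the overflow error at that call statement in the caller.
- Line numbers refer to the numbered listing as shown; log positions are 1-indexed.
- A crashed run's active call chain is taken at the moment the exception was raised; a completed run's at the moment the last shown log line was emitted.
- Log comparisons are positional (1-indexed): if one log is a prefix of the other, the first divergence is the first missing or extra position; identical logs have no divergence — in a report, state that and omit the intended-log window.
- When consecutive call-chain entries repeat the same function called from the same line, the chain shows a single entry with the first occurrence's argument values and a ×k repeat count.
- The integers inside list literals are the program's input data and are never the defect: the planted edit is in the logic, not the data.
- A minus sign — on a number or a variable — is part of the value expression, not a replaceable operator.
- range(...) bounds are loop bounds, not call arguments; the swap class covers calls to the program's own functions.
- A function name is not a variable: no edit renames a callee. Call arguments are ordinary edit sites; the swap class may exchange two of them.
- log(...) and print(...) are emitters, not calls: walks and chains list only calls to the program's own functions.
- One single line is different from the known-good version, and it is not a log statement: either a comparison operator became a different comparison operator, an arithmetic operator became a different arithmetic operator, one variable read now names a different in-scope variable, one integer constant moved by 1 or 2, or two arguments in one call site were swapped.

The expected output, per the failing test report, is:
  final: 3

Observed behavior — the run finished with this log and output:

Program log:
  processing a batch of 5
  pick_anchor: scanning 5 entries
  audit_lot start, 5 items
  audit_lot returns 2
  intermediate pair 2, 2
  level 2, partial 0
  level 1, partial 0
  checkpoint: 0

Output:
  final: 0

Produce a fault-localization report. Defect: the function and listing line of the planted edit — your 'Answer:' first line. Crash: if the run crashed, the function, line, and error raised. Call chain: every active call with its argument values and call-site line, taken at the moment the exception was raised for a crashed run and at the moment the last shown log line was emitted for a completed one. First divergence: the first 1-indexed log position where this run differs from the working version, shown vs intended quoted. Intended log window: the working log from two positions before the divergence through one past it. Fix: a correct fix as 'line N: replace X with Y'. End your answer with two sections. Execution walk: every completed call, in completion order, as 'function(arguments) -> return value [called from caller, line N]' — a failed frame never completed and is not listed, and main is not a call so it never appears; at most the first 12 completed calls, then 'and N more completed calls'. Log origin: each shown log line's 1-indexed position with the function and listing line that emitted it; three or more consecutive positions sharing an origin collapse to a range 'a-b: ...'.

Answer: the defect is in gauge_drift at line 5.
The tell: Log line 7 is where behavior first shows: 'level 1, partial 0' appears instead of 'level 1, partial 2'.
Call chain: main.
First divergence: position 7 — shown 'level 1, partial 0', intended 'level 1, partial 2'.
Intended log window:
  5: intermediate pair 2, 2
  6: level 2, partial 0
  7: level 1, partial 2
  8: checkpoint: 3
Execution walk:
  audit_lot([11, 6, 3, 10, 3]) -> 2  [called from pick_anchor, line 18]
  gauge_drift(0, 0) -> 0  [called from gauge_drift, line 5]
  gauge_drift(1, 0) -> 0  [called from gauge_drift, line 5]
  gauge_drift(2, 0) -> 0  [called from pick_anchor, line 21]
  pick_anchor([11, 6, 3, 10, 3]) -> 0  [called from main, line 27]
Origin of each log line:
  1: logged in main at line 26
  2: logged in pick_anchor at line 17
  3: logged in audit_lot at line 8
  4: logged in audit_lot at line 13
  5: logged in pick_anchor at line 20
  6: logged in gauge_drift at line 4
  7: logged in gauge_drift at line 4
  8: logged in main at line 28
A correct fix: line 5: replace `low + low` with `low + slot`.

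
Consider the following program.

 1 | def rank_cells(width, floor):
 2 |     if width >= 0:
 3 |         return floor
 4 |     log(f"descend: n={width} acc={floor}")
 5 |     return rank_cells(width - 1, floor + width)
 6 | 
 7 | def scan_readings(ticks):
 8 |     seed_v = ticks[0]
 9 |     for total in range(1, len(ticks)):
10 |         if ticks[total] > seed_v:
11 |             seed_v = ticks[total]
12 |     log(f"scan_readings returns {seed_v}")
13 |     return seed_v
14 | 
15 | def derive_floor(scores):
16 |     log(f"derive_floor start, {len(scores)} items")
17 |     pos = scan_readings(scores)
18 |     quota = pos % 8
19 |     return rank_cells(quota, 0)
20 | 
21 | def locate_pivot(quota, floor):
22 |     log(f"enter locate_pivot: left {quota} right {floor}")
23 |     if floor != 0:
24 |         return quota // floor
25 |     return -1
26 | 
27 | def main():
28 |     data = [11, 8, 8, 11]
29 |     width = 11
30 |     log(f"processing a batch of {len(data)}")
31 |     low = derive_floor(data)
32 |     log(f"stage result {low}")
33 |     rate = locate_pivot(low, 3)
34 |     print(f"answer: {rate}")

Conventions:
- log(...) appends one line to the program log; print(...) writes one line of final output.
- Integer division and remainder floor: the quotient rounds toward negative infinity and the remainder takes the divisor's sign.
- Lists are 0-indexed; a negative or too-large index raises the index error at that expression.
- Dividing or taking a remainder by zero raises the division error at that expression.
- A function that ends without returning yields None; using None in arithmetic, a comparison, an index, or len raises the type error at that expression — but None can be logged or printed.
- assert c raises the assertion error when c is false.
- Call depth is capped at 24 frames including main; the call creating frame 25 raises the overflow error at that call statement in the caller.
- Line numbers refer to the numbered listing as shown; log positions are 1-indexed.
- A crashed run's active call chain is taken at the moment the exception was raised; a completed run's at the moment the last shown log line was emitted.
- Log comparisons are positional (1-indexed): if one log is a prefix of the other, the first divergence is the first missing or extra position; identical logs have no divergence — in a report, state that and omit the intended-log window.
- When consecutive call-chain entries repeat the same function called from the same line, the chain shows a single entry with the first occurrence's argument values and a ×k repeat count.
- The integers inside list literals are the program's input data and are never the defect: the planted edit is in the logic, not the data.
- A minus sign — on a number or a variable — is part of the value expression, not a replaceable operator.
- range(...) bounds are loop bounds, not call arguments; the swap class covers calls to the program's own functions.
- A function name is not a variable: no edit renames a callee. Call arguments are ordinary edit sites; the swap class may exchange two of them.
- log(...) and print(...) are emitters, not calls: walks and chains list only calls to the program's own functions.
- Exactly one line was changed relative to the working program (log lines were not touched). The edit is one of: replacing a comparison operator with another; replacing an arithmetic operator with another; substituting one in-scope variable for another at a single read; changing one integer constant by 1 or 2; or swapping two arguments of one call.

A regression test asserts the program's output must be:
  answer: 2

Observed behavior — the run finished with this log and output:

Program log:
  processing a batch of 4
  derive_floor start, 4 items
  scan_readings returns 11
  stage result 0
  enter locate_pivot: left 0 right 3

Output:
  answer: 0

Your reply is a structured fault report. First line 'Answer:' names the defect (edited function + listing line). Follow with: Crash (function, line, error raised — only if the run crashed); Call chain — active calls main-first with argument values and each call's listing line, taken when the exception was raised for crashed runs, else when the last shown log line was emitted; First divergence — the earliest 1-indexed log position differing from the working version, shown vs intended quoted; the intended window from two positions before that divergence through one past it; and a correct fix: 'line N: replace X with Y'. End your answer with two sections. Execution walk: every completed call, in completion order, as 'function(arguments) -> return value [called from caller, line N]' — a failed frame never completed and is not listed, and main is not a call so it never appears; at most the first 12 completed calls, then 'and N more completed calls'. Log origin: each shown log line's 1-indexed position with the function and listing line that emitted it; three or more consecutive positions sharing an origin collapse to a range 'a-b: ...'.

Answer: the defect is in rank_cells at line 2.
Key fact: The earliest visible damage is log position 4 — 'stage result 0' rather than the intended 'descend: n=3 acc=0'.
Call chain: main -> locate_pivot(0, 3) (called at line 33).
First divergence: at position 4 the run shows 'stage result 0' where the working version logs 'descend: n=3 acc=0'.
Intended log window:
  2: derive_floor start, 4 items
  3: scan_readings returns 11
  4: descend: n=3 acc=0
  5: descend: n=2 acc=3
Execution walk:
  scan_readings([11, 8, 8, 11]) -> 11  [called from derive_floor, line 17]
  rank_cells(3, 0) -> 0  [called from derive_floor, line 19]
  derive_floor([11, 8, 8, 11]) -> 0  [called from main, line 31]
  locate_pivot(0, 3) -> 0  [called from main, line 33]
Log origin:
  1 — main, line 30
  2 — derive_floor, line 16
  3 — scan_readings, line 12
  4 — main, line 32
  5 — locate_pivot, line 22
A correct fix: line 2: replace `>=` with `<=`.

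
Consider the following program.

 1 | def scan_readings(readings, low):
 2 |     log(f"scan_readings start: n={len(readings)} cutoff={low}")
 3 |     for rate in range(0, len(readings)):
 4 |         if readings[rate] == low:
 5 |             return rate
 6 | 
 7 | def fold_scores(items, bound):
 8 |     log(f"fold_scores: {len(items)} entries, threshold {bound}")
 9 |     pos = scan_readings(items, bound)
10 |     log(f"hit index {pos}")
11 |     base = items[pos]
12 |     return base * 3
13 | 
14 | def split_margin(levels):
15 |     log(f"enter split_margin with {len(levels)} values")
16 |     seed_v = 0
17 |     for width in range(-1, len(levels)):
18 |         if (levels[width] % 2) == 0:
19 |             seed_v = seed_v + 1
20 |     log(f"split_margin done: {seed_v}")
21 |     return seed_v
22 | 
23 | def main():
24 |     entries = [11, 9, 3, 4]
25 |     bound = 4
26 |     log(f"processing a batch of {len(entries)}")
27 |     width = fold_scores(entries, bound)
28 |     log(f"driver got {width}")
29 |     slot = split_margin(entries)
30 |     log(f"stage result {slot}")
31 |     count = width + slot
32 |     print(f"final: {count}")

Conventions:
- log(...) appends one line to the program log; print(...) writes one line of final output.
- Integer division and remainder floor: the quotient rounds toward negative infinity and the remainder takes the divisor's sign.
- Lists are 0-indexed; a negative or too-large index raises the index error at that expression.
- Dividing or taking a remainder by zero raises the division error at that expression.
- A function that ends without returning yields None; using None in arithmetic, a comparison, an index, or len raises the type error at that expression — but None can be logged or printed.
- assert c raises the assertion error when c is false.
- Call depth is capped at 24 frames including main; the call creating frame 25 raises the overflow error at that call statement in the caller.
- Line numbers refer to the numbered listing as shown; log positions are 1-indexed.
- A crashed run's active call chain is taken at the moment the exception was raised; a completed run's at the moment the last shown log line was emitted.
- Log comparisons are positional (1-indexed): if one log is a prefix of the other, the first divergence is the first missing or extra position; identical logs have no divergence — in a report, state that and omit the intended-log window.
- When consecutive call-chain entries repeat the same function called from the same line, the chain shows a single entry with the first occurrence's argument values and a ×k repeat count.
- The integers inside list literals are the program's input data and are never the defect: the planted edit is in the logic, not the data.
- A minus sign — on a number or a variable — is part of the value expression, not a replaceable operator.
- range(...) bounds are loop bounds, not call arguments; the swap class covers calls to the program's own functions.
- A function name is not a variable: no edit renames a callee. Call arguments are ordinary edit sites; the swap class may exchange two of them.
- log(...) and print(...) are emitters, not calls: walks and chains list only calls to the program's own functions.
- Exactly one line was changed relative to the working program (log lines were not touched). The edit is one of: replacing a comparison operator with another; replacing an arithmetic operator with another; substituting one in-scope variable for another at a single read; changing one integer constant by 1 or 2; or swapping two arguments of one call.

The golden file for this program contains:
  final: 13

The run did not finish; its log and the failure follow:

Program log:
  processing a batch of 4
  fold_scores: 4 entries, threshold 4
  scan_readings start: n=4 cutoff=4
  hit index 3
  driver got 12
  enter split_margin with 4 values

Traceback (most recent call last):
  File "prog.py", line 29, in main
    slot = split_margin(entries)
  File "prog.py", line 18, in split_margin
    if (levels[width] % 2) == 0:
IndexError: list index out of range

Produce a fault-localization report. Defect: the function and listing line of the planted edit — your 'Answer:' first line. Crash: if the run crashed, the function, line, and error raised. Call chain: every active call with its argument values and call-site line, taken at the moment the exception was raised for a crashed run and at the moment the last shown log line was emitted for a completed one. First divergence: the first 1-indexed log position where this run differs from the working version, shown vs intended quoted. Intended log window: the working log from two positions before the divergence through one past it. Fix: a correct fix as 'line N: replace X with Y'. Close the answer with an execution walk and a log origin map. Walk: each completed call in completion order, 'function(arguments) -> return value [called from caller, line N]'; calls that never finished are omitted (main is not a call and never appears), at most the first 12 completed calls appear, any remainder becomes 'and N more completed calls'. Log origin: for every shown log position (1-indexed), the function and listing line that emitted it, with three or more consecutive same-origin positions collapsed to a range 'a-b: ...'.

Answer: the defect is in split_margin at line 17.
Key observation: The shown log is a 6-line prefix of the intended one, whose next entry is 'split_margin done: 1'.
Crash: split_margin, line 18, IndexError.
Call chain: main -> split_margin([11, 9, 3, 4]) (called at line 29).
First divergence: position 7 — after 6 matching lines the faulty run goes silent; intended next line 'split_margin done: 1'.
Intended log window:
  5: driver got 12
  6: enter split_margin with 4 values
  7: split_margin done: 1
  8: stage result 1
Execution walk:
  scan_readings([11, 9, 3, 4], 4) -> 3  [called from fold_scores, line 9]
  fold_scores([11, 9, 3, 4], 4) -> 12  [called from main, line 27]
Log origins:
  1 — main, line 26
  2 — fold_scores, line 8
  3 — scan_readings, line 2
  4 — fold_scores, line 10
  5 — main, line 28
  6 — split_margin, line 15
A correct fix: line 17: replace `-1` with `0`.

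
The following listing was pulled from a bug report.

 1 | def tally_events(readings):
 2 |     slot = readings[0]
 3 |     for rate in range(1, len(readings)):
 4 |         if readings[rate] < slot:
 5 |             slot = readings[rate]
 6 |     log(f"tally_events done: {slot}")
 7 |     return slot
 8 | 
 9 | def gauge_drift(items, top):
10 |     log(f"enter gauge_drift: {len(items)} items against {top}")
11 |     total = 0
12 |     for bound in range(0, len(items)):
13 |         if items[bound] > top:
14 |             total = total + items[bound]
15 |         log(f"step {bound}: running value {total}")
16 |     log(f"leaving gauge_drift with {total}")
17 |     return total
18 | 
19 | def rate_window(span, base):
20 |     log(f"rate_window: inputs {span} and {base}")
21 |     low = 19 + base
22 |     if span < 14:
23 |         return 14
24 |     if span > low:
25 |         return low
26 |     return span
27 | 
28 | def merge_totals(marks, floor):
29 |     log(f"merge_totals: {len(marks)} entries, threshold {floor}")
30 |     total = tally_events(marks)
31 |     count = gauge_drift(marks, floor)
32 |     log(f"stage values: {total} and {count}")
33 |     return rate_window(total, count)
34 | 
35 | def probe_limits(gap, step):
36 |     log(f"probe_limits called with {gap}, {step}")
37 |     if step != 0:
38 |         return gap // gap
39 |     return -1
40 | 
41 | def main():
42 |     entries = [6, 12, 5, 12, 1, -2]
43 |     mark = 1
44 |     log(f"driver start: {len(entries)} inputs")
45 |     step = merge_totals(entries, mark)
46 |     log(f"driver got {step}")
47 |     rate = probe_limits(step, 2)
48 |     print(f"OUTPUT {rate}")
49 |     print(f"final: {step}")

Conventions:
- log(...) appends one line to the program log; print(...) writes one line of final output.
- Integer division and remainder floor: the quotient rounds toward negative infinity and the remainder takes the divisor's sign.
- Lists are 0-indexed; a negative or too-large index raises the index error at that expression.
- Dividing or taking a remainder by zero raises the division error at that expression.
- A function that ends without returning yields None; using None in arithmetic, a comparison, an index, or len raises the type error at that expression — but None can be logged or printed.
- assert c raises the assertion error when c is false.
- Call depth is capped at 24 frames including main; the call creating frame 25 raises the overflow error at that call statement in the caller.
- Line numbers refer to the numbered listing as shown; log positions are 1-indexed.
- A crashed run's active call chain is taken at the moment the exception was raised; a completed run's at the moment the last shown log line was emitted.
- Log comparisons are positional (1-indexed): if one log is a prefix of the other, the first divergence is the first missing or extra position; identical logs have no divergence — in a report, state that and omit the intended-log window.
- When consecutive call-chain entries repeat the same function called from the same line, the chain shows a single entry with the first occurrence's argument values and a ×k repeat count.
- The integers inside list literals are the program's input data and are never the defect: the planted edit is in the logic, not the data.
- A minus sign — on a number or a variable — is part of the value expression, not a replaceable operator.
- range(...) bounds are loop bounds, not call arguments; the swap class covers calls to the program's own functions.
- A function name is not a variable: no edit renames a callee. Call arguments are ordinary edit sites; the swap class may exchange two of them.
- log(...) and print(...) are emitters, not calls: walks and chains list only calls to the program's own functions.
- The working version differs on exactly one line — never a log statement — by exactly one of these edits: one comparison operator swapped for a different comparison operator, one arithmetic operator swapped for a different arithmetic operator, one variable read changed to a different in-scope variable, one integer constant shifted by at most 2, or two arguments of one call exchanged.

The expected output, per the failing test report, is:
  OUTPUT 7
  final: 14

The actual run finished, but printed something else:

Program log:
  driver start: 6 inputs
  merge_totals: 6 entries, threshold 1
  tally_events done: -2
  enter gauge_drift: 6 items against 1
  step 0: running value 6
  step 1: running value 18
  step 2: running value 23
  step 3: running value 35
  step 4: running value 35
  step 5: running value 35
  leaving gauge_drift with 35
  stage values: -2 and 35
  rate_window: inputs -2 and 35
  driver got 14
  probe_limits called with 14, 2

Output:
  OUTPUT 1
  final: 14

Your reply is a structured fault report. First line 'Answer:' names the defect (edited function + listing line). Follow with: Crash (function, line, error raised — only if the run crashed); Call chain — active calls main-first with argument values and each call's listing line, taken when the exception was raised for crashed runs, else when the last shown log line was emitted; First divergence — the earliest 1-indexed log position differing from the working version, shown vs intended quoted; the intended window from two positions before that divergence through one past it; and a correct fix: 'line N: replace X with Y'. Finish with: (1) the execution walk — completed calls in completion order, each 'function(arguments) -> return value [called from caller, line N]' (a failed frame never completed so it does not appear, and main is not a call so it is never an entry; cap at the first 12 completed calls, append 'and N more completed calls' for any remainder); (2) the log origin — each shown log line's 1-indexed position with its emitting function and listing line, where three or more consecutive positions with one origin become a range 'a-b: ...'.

Answer: the defect is in probe_limits at line 38.
The tell: No log line changed; the fault shows up purely in the output.
Call chain: main -> probe_limits(14, 2) (called at line 47).
First divergence: none — the logs agree in full.
Execution walk:
  tally_events([6, 12, 5, 12, 1, -2]) -> -2  [called from merge_totals, line 30]
  gauge_drift([6, 12, 5, 12, 1, -2], 1) -> 35  [called from merge_totals, line 31]
  rate_window(-2, 35) -> 14  [called from merge_totals, line 33]
  merge_totals([6, 12, 5, 12, 1, -2], 1) -> 14  [called from main, line 45]
  probe_limits(14, 2) -> 1  [called from main, line 47]
Log origins:
  1: emitted by main (line 44)
  2: emitted by merge_totals (line 29)
  3: emitted by tally_events (line 6)
  4: emitted by gauge_drift (line 10)
  5-10: emitted by gauge_drift (line 15)
  11: emitted by gauge_drift (line 16)
  12: emitted by merge_totals (line 32)
  13: emitted by rate_window (line 20)
  14: emitted by main (line 46)
  15: emitted by probe_limits (line 36)
A correct fix: line 38: replace `gap // gap` with `gap // step`.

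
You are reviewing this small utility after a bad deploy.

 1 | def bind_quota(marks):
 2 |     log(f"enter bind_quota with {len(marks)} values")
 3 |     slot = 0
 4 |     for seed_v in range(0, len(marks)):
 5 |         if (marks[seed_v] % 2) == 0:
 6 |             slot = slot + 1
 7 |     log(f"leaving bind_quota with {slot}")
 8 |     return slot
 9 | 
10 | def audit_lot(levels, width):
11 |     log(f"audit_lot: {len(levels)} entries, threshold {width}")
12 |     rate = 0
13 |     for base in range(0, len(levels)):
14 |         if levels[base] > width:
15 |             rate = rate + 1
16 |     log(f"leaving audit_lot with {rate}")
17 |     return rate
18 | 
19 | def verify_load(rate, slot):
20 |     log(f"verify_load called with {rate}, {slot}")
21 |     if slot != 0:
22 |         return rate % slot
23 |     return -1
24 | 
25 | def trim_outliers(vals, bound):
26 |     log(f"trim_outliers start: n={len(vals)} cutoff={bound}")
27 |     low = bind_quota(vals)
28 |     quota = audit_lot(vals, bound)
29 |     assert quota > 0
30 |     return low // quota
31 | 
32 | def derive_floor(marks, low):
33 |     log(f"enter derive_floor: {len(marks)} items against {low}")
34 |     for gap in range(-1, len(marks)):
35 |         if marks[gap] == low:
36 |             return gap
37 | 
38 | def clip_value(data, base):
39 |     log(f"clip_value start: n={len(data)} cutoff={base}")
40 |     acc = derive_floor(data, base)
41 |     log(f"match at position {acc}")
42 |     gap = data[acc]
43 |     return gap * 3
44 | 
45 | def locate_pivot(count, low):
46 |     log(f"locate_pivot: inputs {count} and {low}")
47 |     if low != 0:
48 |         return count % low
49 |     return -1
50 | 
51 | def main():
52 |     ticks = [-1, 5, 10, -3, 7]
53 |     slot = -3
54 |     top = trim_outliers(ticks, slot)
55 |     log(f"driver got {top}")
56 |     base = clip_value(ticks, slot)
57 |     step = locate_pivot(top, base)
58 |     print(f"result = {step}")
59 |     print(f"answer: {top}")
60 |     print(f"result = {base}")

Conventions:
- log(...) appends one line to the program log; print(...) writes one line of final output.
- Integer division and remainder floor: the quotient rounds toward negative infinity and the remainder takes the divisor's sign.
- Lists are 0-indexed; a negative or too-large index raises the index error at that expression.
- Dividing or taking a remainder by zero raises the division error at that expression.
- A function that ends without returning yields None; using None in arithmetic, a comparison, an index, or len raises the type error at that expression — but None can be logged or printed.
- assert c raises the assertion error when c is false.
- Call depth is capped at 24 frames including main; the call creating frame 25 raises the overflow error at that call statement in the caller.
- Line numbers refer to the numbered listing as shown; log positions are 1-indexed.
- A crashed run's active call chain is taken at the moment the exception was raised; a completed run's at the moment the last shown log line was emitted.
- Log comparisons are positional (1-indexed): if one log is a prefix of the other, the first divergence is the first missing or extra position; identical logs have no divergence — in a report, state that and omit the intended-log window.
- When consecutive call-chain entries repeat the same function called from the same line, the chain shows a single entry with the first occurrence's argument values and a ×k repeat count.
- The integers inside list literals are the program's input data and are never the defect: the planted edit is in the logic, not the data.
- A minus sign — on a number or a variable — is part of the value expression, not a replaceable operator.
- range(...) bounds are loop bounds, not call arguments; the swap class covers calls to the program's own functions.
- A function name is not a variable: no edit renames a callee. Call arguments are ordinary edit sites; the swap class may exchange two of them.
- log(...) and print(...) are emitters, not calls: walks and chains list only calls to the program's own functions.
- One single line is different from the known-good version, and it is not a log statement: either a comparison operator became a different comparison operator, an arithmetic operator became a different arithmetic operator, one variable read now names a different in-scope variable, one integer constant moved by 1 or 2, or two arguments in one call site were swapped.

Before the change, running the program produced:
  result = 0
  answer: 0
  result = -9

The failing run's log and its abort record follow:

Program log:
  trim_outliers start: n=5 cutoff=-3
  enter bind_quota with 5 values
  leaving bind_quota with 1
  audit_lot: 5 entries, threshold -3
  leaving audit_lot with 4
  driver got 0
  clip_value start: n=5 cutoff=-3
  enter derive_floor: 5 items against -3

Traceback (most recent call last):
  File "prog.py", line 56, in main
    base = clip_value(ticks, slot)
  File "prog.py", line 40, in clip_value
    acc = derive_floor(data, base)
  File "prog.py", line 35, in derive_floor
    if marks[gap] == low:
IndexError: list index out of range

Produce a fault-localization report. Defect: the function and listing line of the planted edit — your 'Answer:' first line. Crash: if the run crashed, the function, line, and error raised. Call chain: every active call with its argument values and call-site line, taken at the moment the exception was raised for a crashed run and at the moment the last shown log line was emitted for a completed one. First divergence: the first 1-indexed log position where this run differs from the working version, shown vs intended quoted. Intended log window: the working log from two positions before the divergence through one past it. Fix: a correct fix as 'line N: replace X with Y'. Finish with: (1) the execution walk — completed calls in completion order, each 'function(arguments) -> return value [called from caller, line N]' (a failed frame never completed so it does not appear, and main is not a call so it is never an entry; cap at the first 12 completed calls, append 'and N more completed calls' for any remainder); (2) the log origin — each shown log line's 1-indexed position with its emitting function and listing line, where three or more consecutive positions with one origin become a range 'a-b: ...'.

Answer: the defect is in derive_floor at line 34.
Key fact: The log ends early — 8 lines, where the working version next logs 'match at position 3'.
Crash: derive_floor, line 35, IndexError.
Call chain: main -> clip_value([-1, 5, 10, -3, 7], -3) (called at line 56) -> derive_floor([-1, 5, 10, -3, 7], -3) (called at line 40).
First divergence: position 9 (shown log ended at 8 lines; the working version continues: 'match at position 3').
Intended log window:
  7: clip_value start: n=5 cutoff=-3
  8: enter derive_floor: 5 items against -3
  9: match at position 3
  10: locate_pivot: inputs 0 and -9
Execution walk:
  bind_quota([-1, 5, 10, -3, 7]) -> 1  [called from trim_outliers, line 27]
  audit_lot([-1, 5, 10, -3, 7], -3) -> 4  [called from trim_outliers, line 28]
  trim_outliers([-1, 5, 10, -3, 7], -3) -> 0  [called from main, line 54]
Origin of each log line:
  1 — trim_outliers, line 26
  2 — bind_quota, line 2
  3 — bind_quota, line 7
  4 — audit_lot, line 11
  5 — audit_lot, line 16
  6 — main, line 55
  7 — clip_value, line 39
  8 — derive_floor, line 33
A correct fix: line 34: replace `-1` with `0`.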